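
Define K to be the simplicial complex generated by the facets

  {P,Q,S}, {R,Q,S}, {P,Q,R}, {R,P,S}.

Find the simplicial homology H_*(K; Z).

Take the total order P < Q < R < S on the vertex set. Then K (dimension 2) consists of the simplices:

  0-simplices (4): P, Q, R, S
  1-simplices (6): PQ, PR, PS, QR, QS, RS
  2-simplices (4): PQR, PQS, PRS, QRS

Hence C_0 ≅ Z^4, C_1 ≅ Z^6, C_2 ≅ Z^4.

The boundary map ∂_1: C_1 → C_0 maps an edge to its endpoints' difference, ∂[p,q] = q − p. For instance
  ∂QS = S − Q.
As a 4×6 matrix over Z this has rank 3, with invariant factors (1,1,1).

The boundary map ∂_2: C_2 → C_1 maps a triangle to the signed sum of its edges. For instance
  ∂QRS = RS − QS + QR,
  ∂PQS = QS − PS + PQ.
As a 6×4 matrix over Z this has rank 3, with invariant factors (1,1,1).

Computing H_k = (kernel of ∂_k) / (image of ∂_{k+1}):

  H_0: rank C_0 − rank ∂_1 = 4 − 3 = 1, and the invariant factors of ∂_1 are all 1, so H_0 = Z.
  H_1: rank ker ∂_1 − rank ∂_2 = (6 − 3) − 3 = 0, and the invariant factors of ∂_2 are all 1, so H_1 = 0.
  H_2: rank ker ∂_2 − rank ∂_3 = (4 − 3) − 0 = 1, and there is no ∂_3, so H_2 = Z.

As a check, the Euler characteristic is 4 − 6 + 4 = 2, which agrees with 1 − 0 + 1 = 2.

H_0 = Z,  H_1 = 0,  H_2 = Z.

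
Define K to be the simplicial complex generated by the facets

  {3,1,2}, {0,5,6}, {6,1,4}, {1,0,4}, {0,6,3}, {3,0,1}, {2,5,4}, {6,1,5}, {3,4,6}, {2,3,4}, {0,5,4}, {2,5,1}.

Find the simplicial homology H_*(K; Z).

H_0 = Z,  H_1 = Z/2Z,  H_2 = 0.

Fix the vertex order 0 < 1 < 2 < 3 < 4 < 5 < 6 and write every simplex with vertices in increasing order. Then dim K = 2 and the simplices of K are:

  0-simplices (7): [0], [1], [2], [3], [4], [5], [6]
  1-simplices (18): [0,1], [0,3], [0,4], [0,5], [0,6], [1,2], [1,3], [1,4], [1,5], [1,6], [2,3], [2,4], [2,5], [3,4], [3,6], [4,5], [4,6], [5,6]
  2-simplices (12): [0,1,3], [0,1,4], [0,3,6], [0,4,5], [0,5,6], [1,2,3], [1,2,5], [1,4,6], [1,5,6], [2,3,4], [2,4,5], [3,4,6]

giving chain groups C_0 ≅ Z^7, C_1 ≅ Z^18, C_2 ≅ Z^12.

Boundary ∂_1: C_1 → C_0 maps an edge to its endpoints' difference, ∂[p,q] = q − p. For instance
  ∂[3,4] = [4] − [3].
As a 7×18 matrix over Z this has rank 6, with invariant factors (1,1,1,1,1,1).

The boundary map ∂_2: C_2 → C_1 sends each 2-simplex [p,q,r] to [q,r] − [p,r] + [p,q]. For instance
  ∂[3,4,6] = [4,6] − [3,6] + [3,4],
  ∂[0,5,6] = [5,6] − [0,6] + [0,5].
The 18×12 boundary matrix has rank 12 and Smith normal form diag(1,1,1,1,1,1,1,1,1,1,1,2).

Computing H_k = (kernel of ∂_k) / (image of ∂_{k+1}):

  H_0: rank C_0 − rank ∂_1 = 7 − 6 = 1, and the invariant factors of ∂_1 are all 1, so H_0 = Z.
  H_1: rank ker ∂_1 − rank ∂_2 = (18 − 6) − 12 = 0, and ∂_2 has invariant factor 2 > 1, so H_1 = Z/2Z.
  H_2: rank ker ∂_2 − rank ∂_3 = (12 − 12) − 0 = 0, and there is no ∂_3, so H_2 = 0.

As a check, the Euler characteristic is 7 − 18 + 12 = 1, which agrees with 1 − 0 + 0 = 1.
(K is a triangulation of the real projective plane RP^2.)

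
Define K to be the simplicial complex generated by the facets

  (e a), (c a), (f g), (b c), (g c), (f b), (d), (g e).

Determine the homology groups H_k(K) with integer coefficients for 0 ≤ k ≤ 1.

H_0 ≅ Z^2,  H_1 ≅ Z^2.

K has 7 vertices, 7 edges.
rank ∂_0 = 0, rank ∂_1 = 5 ⇒ b_0 = 7 − 0 − 5 = 2; all invariant factors of ∂_1 are 1 so no torsion. So H_0 = Z^2.
rank ∂_1 = 5, rank ∂_2 = 0 ⇒ b_1 = 7 − 5 − 0 = 2. So H_1 = Z^2.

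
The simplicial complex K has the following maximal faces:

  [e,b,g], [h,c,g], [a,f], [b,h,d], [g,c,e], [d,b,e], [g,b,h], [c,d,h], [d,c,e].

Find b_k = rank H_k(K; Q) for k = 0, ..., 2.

Order the vertices as a < b < c < d < e < f < g < h. Listing each simplex with vertices in this order, K has dimension 2 with simplices:

  0-simplices (8): a, b, c, d, e, f, g, h
  1-simplices (13): af, bd, be, bg, bh, cd, ce, cg, ch, de, dh, eg, gh
  2-simplices (8): bde, bdh, beg, bgh, cde, cdh, ceg, cgh

so the chain groups are C_0 ≅ Z^8, C_1 ≅ Z^13, C_2 ≅ Z^8.

∂_1: C_1 → C_0 maps an edge to its endpoints' difference, ∂[p,q] = q − p. For instance
  ∂bd = d − b.
The resulting 8×13 matrix has rank 6, and its Smith normal form has invariant factors (1,1,1,1,1,1).

The boundary map ∂_2: C_2 → C_1 acts by ∂[p,q,r] = [q,r] − [p,r] + [p,q]. For instance
  ∂cgh = gh − ch + cg,
  ∂ceg = eg − cg + ce.
The 13×8 boundary matrix has rank 7 and Smith normal form diag(1,1,1,1,1,1,1).

Now H_k = ker ∂_k / im ∂_{k+1}, so:

  H_0: rank C_0 − rank ∂_1 = 8 − 6 = 2, and the invariant factors of ∂_1 are all 1, so H_0 ≅ Z^2.
  H_1: rank ker ∂_1 − rank ∂_2 = (13 − 6) − 7 = 0, and the invariant factors of ∂_2 are all 1, so H_1 ≅ 0.
  H_2: rank ker ∂_2 − rank ∂_3 = (8 − 7) − 0 = 1, and there is no ∂_3, so H_2 ≅ Z.

Hence the Betti numbers are b_0 = 2, b_1 = 0, b_2 = 1.

b_0 = 2, b_1 = 0, b_2 = 1.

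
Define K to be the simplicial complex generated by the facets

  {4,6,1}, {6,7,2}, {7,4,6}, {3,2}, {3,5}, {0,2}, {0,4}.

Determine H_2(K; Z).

H_2 = 0.

Order the vertices as 0 < 1 < 2 < 3 < 4 < 5 < 6 < 7. Listing each simplex with vertices in this order, K has dimension 2 with simplices:

  0-simplices (8): [0], [1], [2], [3], [4], [5], [6], [7]
  1-simplices (11): [0,2], [0,4], [1,4], [1,6], [2,3], [2,6], [2,7], [3,5], [4,6], [4,7], [6,7]
  2-simplices (3): [1,4,6], [2,6,7], [4,6,7]

giving chain groups C_0 ≅ Z^8, C_1 ≅ Z^11, C_2 ≅ Z^3.

Boundary ∂_1: C_1 → C_0 sends each edge [p,q] (with p < q) to q − p. For instance
  ∂[2,3] = [3] − [2].
The 8×11 boundary matrix has rank 7 and Smith normal form diag(1,1,1,1,1,1,1).

The boundary map ∂_2: C_2 → C_1 sends each 2-simplex [p,q,r] to [q,r] − [p,r] + [p,q]. For instance
  ∂[4,6,7] = [6,7] − [4,7] + [4,6],
  ∂[1,4,6] = [4,6] − [1,6] + [1,4].
As a 11×3 matrix over Z this has rank 3, with invariant factors (1,1,1).

From H_k ≅ ker(∂_k) / im(∂_{k+1}) we obtain:

  H_2: rank ker ∂_2 − rank ∂_3 = (3 − 3) − 0 = 0, and there is no ∂_3, so H_2 ≅ 0.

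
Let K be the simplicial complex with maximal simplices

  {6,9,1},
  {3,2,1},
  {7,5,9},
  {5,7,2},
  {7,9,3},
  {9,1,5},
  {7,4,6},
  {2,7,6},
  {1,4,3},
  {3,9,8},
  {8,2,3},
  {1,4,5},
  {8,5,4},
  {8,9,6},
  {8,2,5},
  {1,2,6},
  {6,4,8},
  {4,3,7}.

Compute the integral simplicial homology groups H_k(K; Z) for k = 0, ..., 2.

H_0 ≅ Z,  H_1 ≅ Z^2,  H_2 ≅ Z.

We work with the vertex ordering 1 < 2 < 3 < 4 < 5 < 6 < 7 < 8 < 9. The simplices of K, each written with vertices in increasing order, are:

  0-simplices (9): [1], [2], [3], [4], [5], [6], [7], [8], [9]
  1-simplices (27): (27 of them)
  2-simplices (18): [1,2,3], [1,2,6], [1,3,4], [1,4,5], [1,5,9], [1,6,9], [2,3,8], [2,5,7], [2,5,8], [2,6,7], [3,4,7], [3,7,9], [3,8,9], [4,5,8], [4,6,7], [4,6,8], [5,7,9], [6,8,9]

so the chain groups are C_0 ≅ Z^9, C_1 ≅ Z^27, C_2 ≅ Z^18.

The boundary map ∂_1: C_1 → C_0 is given by ∂[p,q] = [q] − [p]. For instance
  ∂[3,4] = [4] − [3].
This gives a 9×27 integer matrix of rank 8; reducing to Smith normal form yields diagonal entries (1,1,1,1,1,1,1,1).

The boundary map ∂_2: C_2 → C_1 sends each 2-simplex [p,q,r] to [q,r] − [p,r] + [p,q]. For instance
  ∂[3,8,9] = [8,9] − [3,9] + [3,8],
  ∂[1,2,6] = [2,6] − [1,6] + [1,2].
This gives a 27×18 integer matrix of rank 17; reducing to Smith normal form yields diagonal entries (1,1,1,1,1,1,1,1,1,1,1,1,1,1,1,1,1).

From H_k ≅ ker(∂_k) / im(∂_{k+1}) we obtain:

  H_0: rank C_0 − rank ∂_1 = 9 − 8 = 1, and the invariant factors of ∂_1 are all 1, so H_0 ≅ Z.
  H_1: rank ker ∂_1 − rank ∂_2 = (27 − 8) − 17 = 2, and the invariant factors of ∂_2 are all 1, so H_1 ≅ Z^2.
  H_2: rank ker ∂_2 − rank ∂_3 = (18 − 17) − 0 = 1, and there is no ∂_3, so H_2 ≅ Z.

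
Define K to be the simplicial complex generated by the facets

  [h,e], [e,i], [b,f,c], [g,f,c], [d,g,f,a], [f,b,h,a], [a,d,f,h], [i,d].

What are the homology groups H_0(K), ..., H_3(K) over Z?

Order the vertices as a < b < c < d < e < f < g < h < i. Listing each simplex with vertices in this order, K has dimension 3 with simplices:

  0-simplices (9): a, b, c, d, e, f, g, h, i
  1-simplices (18): ab, ad, af, ag, ah, bc, bf, bh, cf, cg, df, dg, dh, di, eh, ei, fg, fh
  2-simplices (12): abf, abh, adf, adg, adh, afg, afh, bcf, bfh, cfg, dfg, dfh
  3-simplices (3): abfh, adfg, adfh

so the chain groups are C_0 ≅ Z^9, C_1 ≅ Z^18, C_2 ≅ Z^12, C_3 ≅ Z^3.

Boundary ∂_1: C_1 → C_0 sends each edge [p,q] (with p < q) to q − p. For instance
  ∂dh = h − d.
This gives a 9×18 integer matrix of rank 8; reducing to Smith normal form yields diagonal entries (1,1,1,1,1,1,1,1).

∂_2: C_2 → C_1 acts by ∂[p,q,r] = [q,r] − [p,r] + [p,q]. For instance
  ∂dfh = fh − dh + df,
  ∂dfg = fg − dg + df.
As a 18×12 matrix over Z this has rank 9, with invariant factors (1,1,1,1,1,1,1,1,1).

∂_3: C_3 → C_2 sends each 3-simplex σ to the alternating sum Σ_i (−1)^i (σ with its i-th vertex removed). For instance
  ∂adfg = dfg − afg + adg − adf,
  ∂abfh = bfh − afh + abh − abf.
As a 12×3 matrix over Z this has rank 3, with invariant factors (1,1,1).

Computing H_k = (kernel of ∂_k) / (image of ∂_{k+1}):

  H_0: rank C_0 − rank ∂_1 = 9 − 8 = 1, and the invariant factors of ∂_1 are all 1, so H_0 = Z.
  H_1: rank ker ∂_1 − rank ∂_2 = (18 − 8) − 9 = 1, and the invariant factors of ∂_2 are all 1, so H_1 = Z.
  H_2: rank ker ∂_2 − rank ∂_3 = (12 − 9) − 3 = 0, and the invariant factors of ∂_3 are all 1, so H_2 = 0.
  H_3: rank ker ∂_3 − rank ∂_4 = (3 − 3) − 0 = 0, and there is no ∂_4, so H_3 = 0.

H_0 ≅ Z,  H_1 ≅ Z,  H_2 = 0,  H_3 = 0.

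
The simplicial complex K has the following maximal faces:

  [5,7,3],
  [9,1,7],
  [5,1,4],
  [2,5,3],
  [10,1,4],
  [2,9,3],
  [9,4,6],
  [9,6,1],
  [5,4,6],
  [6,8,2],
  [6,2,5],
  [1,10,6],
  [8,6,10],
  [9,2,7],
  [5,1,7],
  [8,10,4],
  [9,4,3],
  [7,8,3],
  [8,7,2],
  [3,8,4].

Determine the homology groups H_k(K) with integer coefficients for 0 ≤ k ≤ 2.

H_0 = Z,  H_1 = Z ⊕ Z/2,  H_2 = 0.

We work with the vertex ordering 1 < 2 < 3 < 4 < 5 < 6 < 7 < 8 < 9 < 10. The simplices of K, each written with vertices in increasing order, are:

  0-simplices (10): [1], [2], [3], [4], [5], [6], [7], [8], [9], [10]
  1-simplices (30): (30 of them)
  2-simplices (20): (20 of them)

Hence C_0 ≅ Z^10, C_1 ≅ Z^30, C_2 ≅ Z^20.

Boundary ∂_1: C_1 → C_0 sends each edge [p,q] (with p < q) to q − p.
The resulting 10×30 matrix has rank 9, and its Smith normal form has invariant factors (1,1,1,1,1,1,1,1,1).

The boundary map ∂_2: C_2 → C_1 maps a triangle to the signed sum of its edges. For instance
  ∂[6,8,10] = [8,10] − [6,10] + [6,8],
  ∂[1,7,9] = [7,9] − [1,9] + [1,7].
As a 30×20 matrix over Z this has rank 20, with invariant factors (1,1,1,1,1,1,1,1,1,1,1,1,1,1,1,1,1,1,1,2).

Computing H_k = (kernel of ∂_k) / (image of ∂_{k+1}):

  H_0: rank C_0 − rank ∂_1 = 10 − 9 = 1, and the invariant factors of ∂_1 are all 1, so H_0 ≅ Z.
  H_1: rank ker ∂_1 − rank ∂_2 = (30 − 9) − 20 = 1, and ∂_2 has invariant factor 2 > 1, so H_1 ≅ Z ⊕ Z/2.
  H_2: rank ker ∂_2 − rank ∂_3 = (20 − 20) − 0 = 0, and there is no ∂_3, so H_2 ≅ 0.

(K is a triangulation of the Klein bottle.)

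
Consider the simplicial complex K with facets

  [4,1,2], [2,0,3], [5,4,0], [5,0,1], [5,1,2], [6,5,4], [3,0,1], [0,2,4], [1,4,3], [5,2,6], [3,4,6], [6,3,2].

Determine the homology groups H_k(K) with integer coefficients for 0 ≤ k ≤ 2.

H_0 = Z,  H_1 = Z/2,  H_2 = 0.

Fix the vertex order 0 < 1 < 2 < 3 < 4 < 5 < 6 and write every simplex with vertices in increasing order. Then dim K = 2 and the simplices of K are:

  0-simplices (7): [0], [1], [2], [3], [4], [5], [6]
  1-simplices (18): [0,1], [0,2], [0,3], [0,4], [0,5], [1,2], [1,3], [1,4], [1,5], [2,3], [2,4], [2,5], [2,6], [3,4], [3,6], [4,5], [4,6], [5,6]
  2-simplices (12): [0,1,3], [0,1,5], [0,2,3], [0,2,4], [0,4,5], [1,2,4], [1,2,5], [1,3,4], [2,3,6], [2,5,6], [3,4,6], [4,5,6]

so the chain groups are C_0 ≅ Z^7, C_1 ≅ Z^18, C_2 ≅ Z^12.

∂_1: C_1 → C_0 sends each edge [p,q] (with p < q) to q − p.
The 7×18 boundary matrix has rank 6 and Smith normal form diag(1,1,1,1,1,1).

Boundary ∂_2: C_2 → C_1 acts by ∂[p,q,r] = [q,r] − [p,r] + [p,q]. For instance
  ∂[2,3,6] = [3,6] − [2,6] + [2,3],
  ∂[0,1,5] = [1,5] − [0,5] + [0,1].
The 18×12 boundary matrix has rank 12 and Smith normal form diag(1,1,1,1,1,1,1,1,1,1,1,2).

Now H_k = ker ∂_k / im ∂_{k+1}, so:

  H_0: rank C_0 − rank ∂_1 = 7 − 6 = 1, and the invariant factors of ∂_1 are all 1, so H_0 ≅ Z.
  H_1: rank ker ∂_1 − rank ∂_2 = (18 − 6) − 12 = 0, and ∂_2 has invariant factor 2 > 1, so H_1 ≅ Z/2.
  H_2: rank ker ∂_2 − rank ∂_3 = (12 − 12) − 0 = 0, and there is no ∂_3, so H_2 ≅ 0.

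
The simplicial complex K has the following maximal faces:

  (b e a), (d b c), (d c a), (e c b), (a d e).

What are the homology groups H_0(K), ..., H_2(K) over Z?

We work with the vertex ordering a < b < c < d < e. The simplices of K, each written with vertices in increasing order, are:

  0-simplices (5): a, b, c, d, e
  1-simplices (10): ab, ac, ad, ae, bc, bd, be, cd, ce, de
  2-simplices (5): abe, acd, ade, bcd, bce

Hence C_0 ≅ Z^5, C_1 ≅ Z^10, C_2 ≅ Z^5.

∂_1: C_1 → C_0 is given by ∂[p,q] = [q] − [p].
This gives a 5×10 integer matrix of rank 4; reducing to Smith normal form yields diagonal entries (1,1,1,1).

The boundary map ∂_2: C_2 → C_1 maps a triangle to the signed sum of its edges. For instance
  ∂bcd = cd − bd + bc,
  ∂bce = ce − be + bc.
The resulting 10×5 matrix has rank 5, and its Smith normal form has invariant factors (1,1,1,1,1).

Now H_k = ker ∂_k / im ∂_{k+1}, so:

  H_0: rank C_0 − rank ∂_1 = 5 − 4 = 1, and the invariant factors of ∂_1 are all 1, so H_0 = Z.
  H_1: rank ker ∂_1 − rank ∂_2 = (10 − 4) − 5 = 1, and the invariant factors of ∂_2 are all 1, so H_1 = Z.
  H_2: rank ker ∂_2 − rank ∂_3 = (5 − 5) − 0 = 0, and there is no ∂_3, so H_2 = 0.

As a check, the Euler characteristic is 5 − 10 + 5 = 0, which agrees with 1 − 1 + 0 = 0.
(K is a triangulation of the Möbius band.)

H_0 = Z,  H_1 = Z,  H_2 = 0.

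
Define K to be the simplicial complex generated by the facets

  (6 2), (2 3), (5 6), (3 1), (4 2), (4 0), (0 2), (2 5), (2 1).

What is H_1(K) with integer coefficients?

Order the vertices as 0 < 1 < 2 < 3 < 4 < 5 < 6. Listing each simplex with vertices in this order, K has dimension 1 with simplices:

  0-simplices (7): [0], [1], [2], [3], [4], [5], [6]
  1-simplices (9): [0,2], [0,4], [1,2], [1,3], [2,3], [2,4], [2,5], [2,6], [5,6]

giving chain groups C_0 ≅ Z^7, C_1 ≅ Z^9.

Boundary ∂_1: C_1 → C_0 sends each edge [p,q] (with p < q) to q − p. For instance
  ∂[0,4] = [4] − [0].
The 7×9 boundary matrix has rank 6 and Smith normal form diag(1,1,1,1,1,1).

Reading off H_k = ker ∂_k / im ∂_{k+1}:

  H_1: rank ker ∂_1 − rank ∂_2 = (9 − 6) − 0 = 3, and there is no ∂_2, so H_1 ≅ Z^3.

H_1 ≅ Z^3.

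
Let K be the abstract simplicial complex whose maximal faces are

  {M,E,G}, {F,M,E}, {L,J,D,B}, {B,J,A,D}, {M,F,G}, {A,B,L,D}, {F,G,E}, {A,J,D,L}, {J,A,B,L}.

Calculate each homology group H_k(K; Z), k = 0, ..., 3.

H_0 = Z^2,  H_1 = 0,  H_2 = Z,  H_3 = Z.

Fix the vertex order A < B < D < E < F < G < J < L < M and write every simplex with vertices in increasing order. Then dim K = 3 and the simplices of K are:

  0-simplices (9): A, B, D, E, F, G, J, L, M
  1-simplices (16): AB, AD, AJ, AL, BD, BJ, BL, DJ, DL, EF, EG, EM, FG, FM, GM, JL
  2-simplices (14): ABD, ABJ, ABL, ADJ, ADL, AJL, BDJ, BDL, BJL, DJL, EFG, EFM, EGM, FGM
  3-simplices (5): ABDJ, ABDL, ABJL, ADJL, BDJL

Hence C_0 ≅ Z^9, C_1 ≅ Z^16, C_2 ≅ Z^14, C_3 ≅ Z^5.

∂_1: C_1 → C_0 maps an edge to its endpoints' difference, ∂[p,q] = q − p. For instance
  ∂FG = G − F.
As a 9×16 matrix over Z this has rank 7, with invariant factors (1,1,1,1,1,1,1).

∂_2: C_2 → C_1 maps a triangle to the signed sum of its edges. For instance
  ∂BDL = DL − BL + BD,
  ∂BDJ = DJ − BJ + BD.
The 16×14 boundary matrix has rank 9 and Smith normal form diag(1,1,1,1,1,1,1,1,1).

∂_3: C_3 → C_2 sends each 3-simplex σ to the alternating sum Σ_i (−1)^i (σ with its i-th vertex removed). For instance
  ∂BDJL = DJL − BJL + BDL − BDJ,
  ∂ABDJ = BDJ − ADJ + ABJ − ABD.
The 14×5 boundary matrix has rank 4 and Smith normal form diag(1,1,1,1).

Computing H_k = (kernel of ∂_k) / (image of ∂_{k+1}):

  H_0: rank C_0 − rank ∂_1 = 9 − 7 = 2, and the invariant factors of ∂_1 are all 1, so H_0 ≅ Z^2.
  H_1: rank ker ∂_1 − rank ∂_2 = (16 − 7) − 9 = 0, and the invariant factors of ∂_2 are all 1, so H_1 ≅ 0.
  H_2: rank ker ∂_2 − rank ∂_3 = (14 − 9) − 4 = 1, and the invariant factors of ∂_3 are all 1, so H_2 ≅ Z.
  H_3: rank ker ∂_3 − rank ∂_4 = (5 − 4) − 0 = 1, and there is no ∂_4, so H_3 ≅ Z.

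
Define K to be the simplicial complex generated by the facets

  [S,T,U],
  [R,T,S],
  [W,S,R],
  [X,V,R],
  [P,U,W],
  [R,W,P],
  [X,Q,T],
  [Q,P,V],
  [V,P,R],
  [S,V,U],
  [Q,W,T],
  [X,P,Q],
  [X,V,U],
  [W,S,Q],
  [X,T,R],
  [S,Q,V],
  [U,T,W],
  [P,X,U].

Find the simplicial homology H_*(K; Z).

K has 9 vertices, 27 edges, 18 triangles.
rank ∂_0 = 0, rank ∂_1 = 8 ⇒ b_0 = 9 − 0 − 8 = 1; all invariant factors of ∂_1 are 1 so no torsion. So H_0 ≅ Z.
rank ∂_1 = 8, rank ∂_2 = 18 ⇒ b_1 = 27 − 8 − 18 = 1; ∂_2 has invariant factor(s) [2] giving torsion. So H_1 ≅ Z ⊕ Z/2.
rank ∂_2 = 18, rank ∂_3 = 0 ⇒ b_2 = 18 − 18 − 0 = 0. So H_2 ≅ 0.

H_0 = Z,  H_1 = Z ⊕ Z/2,  H_2 = 0.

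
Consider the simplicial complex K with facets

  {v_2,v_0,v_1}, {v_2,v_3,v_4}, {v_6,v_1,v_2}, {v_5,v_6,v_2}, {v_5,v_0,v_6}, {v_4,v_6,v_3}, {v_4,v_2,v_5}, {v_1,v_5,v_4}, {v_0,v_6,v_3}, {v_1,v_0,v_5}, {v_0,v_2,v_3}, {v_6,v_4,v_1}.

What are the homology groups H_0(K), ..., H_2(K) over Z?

H_0 ≅ Z,  H_1 ≅ Z_2,  H_2 = 0.

Fix the vertex order v_0 < v_1 < v_2 < v_3 < v_4 < v_5 < v_6 and write every simplex with vertices in increasing order. Then dim K = 2 and the simplices of K are:

  0-simplices (7): [v_0], [v_1], [v_2], [v_3], [v_4], [v_5], [v_6]
  1-simplices (18): (18 of them)
  2-simplices (12): (12 of them)

Hence C_0 ≅ Z^7, C_1 ≅ Z^18, C_2 ≅ Z^12.

Boundary ∂_1: C_1 → C_0 sends each edge [p,q] (with p < q) to q − p. For instance
  ∂[v_2,v_6] = [v_6] − [v_2].
This gives a 7×18 integer matrix of rank 6; reducing to Smith normal form yields diagonal entries (1,1,1,1,1,1).

Boundary ∂_2: C_2 → C_1 maps a triangle to the signed sum of its edges. For instance
  ∂[v_0,v_3,v_6] = [v_3,v_6] − [v_0,v_6] + [v_0,v_3],
  ∂[v_3,v_4,v_6] = [v_4,v_6] − [v_3,v_6] + [v_3,v_4].
The resulting 18×12 matrix has rank 12, and its Smith normal form has invariant factors (1,1,1,1,1,1,1,1,1,1,1,2).

From H_k ≅ ker(∂_k) / im(∂_{k+1}) we obtain:

  H_0: rank C_0 − rank ∂_1 = 7 − 6 = 1, and the invariant factors of ∂_1 are all 1, so H_0 ≅ Z.
  H_1: rank ker ∂_1 − rank ∂_2 = (18 − 6) − 12 = 0, and ∂_2 has invariant factor 2 > 1, so H_1 ≅ Z_2.
  H_2: rank ker ∂_2 − rank ∂_3 = (12 − 12) − 0 = 0, and there is no ∂_3, so H_2 ≅ 0.

As a check, the Euler characteristic is 7 − 18 + 12 = 1, which agrees with 1 − 0 + 0 = 1.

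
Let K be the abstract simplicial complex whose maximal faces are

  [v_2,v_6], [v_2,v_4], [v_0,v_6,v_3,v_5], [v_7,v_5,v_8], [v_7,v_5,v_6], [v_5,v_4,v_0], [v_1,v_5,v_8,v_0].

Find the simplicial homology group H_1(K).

We work with the vertex ordering v_0 < v_1 < v_2 < v_3 < v_4 < v_5 < v_6 < v_7 < v_8. The simplices of K, each written with vertices in increasing order, are:

  0-simplices (9): [v_0], [v_1], [v_2], [v_3], [v_4], [v_5], [v_6], [v_7], [v_8]
  1-simplices (18): (18 of them)
  2-simplices (11): (11 of them)
  3-simplices (2): [v_0,v_1,v_5,v_8], [v_0,v_3,v_5,v_6]

so the chain groups are C_0 ≅ Z^9, C_1 ≅ Z^18, C_2 ≅ Z^11, C_3 ≅ Z^2.

∂_1: C_1 → C_0 sends each edge [p,q] (with p < q) to q − p. For instance
  ∂[v_4,v_5] = [v_5] − [v_4].
As a 9×18 matrix over Z this has rank 8, with invariant factors (1,1,1,1,1,1,1,1).

Boundary ∂_2: C_2 → C_1 acts by ∂[p,q,r] = [q,r] − [p,r] + [p,q]. For instance
  ∂[v_0,v_1,v_8] = [v_1,v_8] − [v_0,v_8] + [v_0,v_1],
  ∂[v_0,v_1,v_5] = [v_1,v_5] − [v_0,v_5] + [v_0,v_1].
As a 18×11 matrix over Z this has rank 9, with invariant factors (1,1,1,1,1,1,1,1,1).

The boundary map ∂_3: C_3 → C_2 sends each 3-simplex σ to the alternating sum Σ_i (−1)^i (σ with its i-th vertex removed). For instance
  ∂[v_0,v_1,v_5,v_8] = [v_1,v_5,v_8] − [v_0,v_5,v_8] + [v_0,v_1,v_8] − [v_0,v_1,v_5],
  ∂[v_0,v_3,v_5,v_6] = [v_3,v_5,v_6] − [v_0,v_5,v_6] + [v_0,v_3,v_6] − [v_0,v_3,v_5].
This gives a 11×2 integer matrix of rank 2; reducing to Smith normal form yields diagonal entries (1,1).

Now H_k = ker ∂_k / im ∂_{k+1}, so:

  H_1: rank ker ∂_1 − rank ∂_2 = (18 − 8) − 9 = 1, and the invariant factors of ∂_2 are all 1, so H_1 ≅ Z.

H_1 ≅ Z.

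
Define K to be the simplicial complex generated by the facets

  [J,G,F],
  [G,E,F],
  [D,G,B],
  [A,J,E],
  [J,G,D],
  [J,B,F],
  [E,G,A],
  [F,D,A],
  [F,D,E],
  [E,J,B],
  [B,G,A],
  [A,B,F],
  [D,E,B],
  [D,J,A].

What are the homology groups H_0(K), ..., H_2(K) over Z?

H_0 = Z,  H_1 = Z^2,  H_2 = Z.

We work with the vertex ordering A < B < D < E < F < G < J. The simplices of K, each written with vertices in increasing order, are:

  0-simplices (7): A, B, D, E, F, G, J
  1-simplices (21): AB, AD, AE, AF, AG, AJ, BD, BE, BF, BG, BJ, DE, DF, DG, DJ, EF, EG, EJ, FG, FJ, GJ
  2-simplices (14): ABF, ABG, ADF, ADJ, AEG, AEJ, BDE, BDG, BEJ, BFJ, DEF, DGJ, EFG, FGJ

giving chain groups C_0 ≅ Z^7, C_1 ≅ Z^21, C_2 ≅ Z^14.

∂_1: C_1 → C_0 is given by ∂[p,q] = [q] − [p]. For instance
  ∂BJ = J − B.
The resulting 7×21 matrix has rank 6, and its Smith normal form has invariant factors (1,1,1,1,1,1).

The boundary map ∂_2: C_2 → C_1 acts by ∂[p,q,r] = [q,r] − [p,r] + [p,q]. For instance
  ∂ADJ = DJ − AJ + AD,
  ∂EFG = FG − EG + EF.
As a 21×14 matrix over Z this has rank 13, with invariant factors (1,1,1,1,1,1,1,1,1,1,1,1,1).

Now H_k = ker ∂_k / im ∂_{k+1}, so:

  H_0: rank C_0 − rank ∂_1 = 7 − 6 = 1, and the invariant factors of ∂_1 are all 1, so H_0 = Z.
  H_1: rank ker ∂_1 − rank ∂_2 = (21 − 6) − 13 = 2, and the invariant factors of ∂_2 are all 1, so H_1 = Z^2.
  H_2: rank ker ∂_2 − rank ∂_3 = (14 − 13) − 0 = 1, and there is no ∂_3, so H_2 = Z.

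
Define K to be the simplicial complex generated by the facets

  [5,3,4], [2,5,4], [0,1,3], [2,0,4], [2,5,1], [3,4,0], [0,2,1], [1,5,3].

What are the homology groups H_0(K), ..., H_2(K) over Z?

H_0 ≅ Z,  H_1 = 0,  H_2 ≅ Z.

K has 6 vertices, 12 edges, 8 triangles.
rank ∂_0 = 0, rank ∂_1 = 5 ⇒ b_0 = 6 − 0 − 5 = 1; all invariant factors of ∂_1 are 1 so no torsion. So H_0 = Z.
rank ∂_1 = 5, rank ∂_2 = 7 ⇒ b_1 = 12 − 5 − 7 = 0; all invariant factors of ∂_2 are 1 so no torsion. So H_1 = 0.
rank ∂_2 = 7, rank ∂_3 = 0 ⇒ b_2 = 8 − 7 − 0 = 1. So H_2 = Z.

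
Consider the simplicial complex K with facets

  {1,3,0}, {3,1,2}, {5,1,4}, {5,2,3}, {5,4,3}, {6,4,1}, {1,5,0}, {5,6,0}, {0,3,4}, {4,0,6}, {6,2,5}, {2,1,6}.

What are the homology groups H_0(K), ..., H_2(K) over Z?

Order the vertices as 0 < 1 < 2 < 3 < 4 < 5 < 6. Listing each simplex with vertices in this order, K has dimension 2 with simplices:

  0-simplices (7): [0], [1], [2], [3], [4], [5], [6]
  1-simplices (18): [0,1], [0,3], [0,4], [0,5], [0,6], [1,2], [1,3], [1,4], [1,5], [1,6], [2,3], [2,5], [2,6], [3,4], [3,5], [4,5], [4,6], [5,6]
  2-simplices (12): [0,1,3], [0,1,5], [0,3,4], [0,4,6], [0,5,6], [1,2,3], [1,2,6], [1,4,5], [1,4,6], [2,3,5], [2,5,6], [3,4,5]

giving chain groups C_0 ≅ Z^7, C_1 ≅ Z^18, C_2 ≅ Z^12.

∂_1: C_1 → C_0 sends each edge [p,q] (with p < q) to q − p.
As a 7×18 matrix over Z this has rank 6, with invariant factors (1,1,1,1,1,1).

Boundary ∂_2: C_2 → C_1 maps a triangle to the signed sum of its edges. For instance
  ∂[1,4,5] = [4,5] − [1,5] + [1,4],
  ∂[0,1,5] = [1,5] − [0,5] + [0,1].
The resulting 18×12 matrix has rank 12, and its Smith normal form has invariant factors (1,1,1,1,1,1,1,1,1,1,1,2).

Reading off H_k = ker ∂_k / im ∂_{k+1}:

  H_0: rank C_0 − rank ∂_1 = 7 − 6 = 1, and the invariant factors of ∂_1 are all 1, so H_0 = Z.
  H_1: rank ker ∂_1 − rank ∂_2 = (18 − 6) − 12 = 0, and ∂_2 has invariant factor 2 > 1, so H_1 = Z_2.
  H_2: rank ker ∂_2 − rank ∂_3 = (12 − 12) − 0 = 0, and there is no ∂_3, so H_2 = 0.

As a check, the Euler characteristic is 7 − 18 + 12 = 1, which agrees with 1 − 0 + 0 = 1.

H_0 = Z,  H_1 = Z_2,  H_2 = 0.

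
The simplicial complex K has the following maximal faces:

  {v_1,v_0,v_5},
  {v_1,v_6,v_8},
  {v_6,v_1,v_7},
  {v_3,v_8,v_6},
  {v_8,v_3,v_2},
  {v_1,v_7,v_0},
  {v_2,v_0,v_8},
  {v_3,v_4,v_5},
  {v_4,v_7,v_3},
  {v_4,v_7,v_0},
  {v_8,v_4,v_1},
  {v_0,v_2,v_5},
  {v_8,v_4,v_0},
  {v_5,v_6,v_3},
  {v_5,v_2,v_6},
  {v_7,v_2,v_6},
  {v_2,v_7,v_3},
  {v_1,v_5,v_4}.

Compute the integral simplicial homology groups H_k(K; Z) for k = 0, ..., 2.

H_0 ≅ Z,  H_1 ≅ Z ⊕ Z/2,  H_2 = 0.

Take the total order v_0 < v_1 < v_2 < v_3 < v_4 < v_5 < v_6 < v_7 < v_8 on the vertex set. Then K (dimension 2) consists of the simplices:

  0-simplices (9): [v_0], [v_1], [v_2], [v_3], [v_4], [v_5], [v_6], [v_7], [v_8]
  1-simplices (27): (27 of them)
  2-simplices (18): (18 of them)

Hence C_0 ≅ Z^9, C_1 ≅ Z^27, C_2 ≅ Z^18.

The boundary map ∂_1: C_1 → C_0 maps an edge to its endpoints' difference, ∂[p,q] = q − p. For instance
  ∂[v_1,v_4] = [v_4] − [v_1].
This gives a 9×27 integer matrix of rank 8; reducing to Smith normal form yields diagonal entries (1,1,1,1,1,1,1,1).

Boundary ∂_2: C_2 → C_1 acts by ∂[p,q,r] = [q,r] − [p,r] + [p,q]. For instance
  ∂[v_1,v_4,v_5] = [v_4,v_5] − [v_1,v_5] + [v_1,v_4],
  ∂[v_0,v_1,v_5] = [v_1,v_5] − [v_0,v_5] + [v_0,v_1].
This gives a 27×18 integer matrix of rank 18; reducing to Smith normal form yields diagonal entries (1,1,1,1,1,1,1,1,1,1,1,1,1,1,1,1,1,2).

Now H_k = ker ∂_k / im ∂_{k+1}, so:

  H_0: rank C_0 − rank ∂_1 = 9 − 8 = 1, and the invariant factors of ∂_1 are all 1, so H_0 ≅ Z.
  H_1: rank ker ∂_1 − rank ∂_2 = (27 − 8) − 18 = 1, and ∂_2 has invariant factor 2 > 1, so H_1 ≅ Z ⊕ Z/2.
  H_2: rank ker ∂_2 − rank ∂_3 = (18 − 18) − 0 = 0, and there is no ∂_3, so H_2 ≅ 0.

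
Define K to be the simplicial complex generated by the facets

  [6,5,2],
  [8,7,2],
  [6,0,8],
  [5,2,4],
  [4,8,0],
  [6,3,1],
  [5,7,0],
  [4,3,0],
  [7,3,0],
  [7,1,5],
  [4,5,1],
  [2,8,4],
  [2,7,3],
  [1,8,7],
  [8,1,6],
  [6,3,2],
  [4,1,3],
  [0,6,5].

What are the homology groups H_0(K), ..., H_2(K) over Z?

Order the vertices as 0 < 1 < 2 < 3 < 4 < 5 < 6 < 7 < 8. Listing each simplex with vertices in this order, K has dimension 2 with simplices:

  0-simplices (9): [0], [1], [2], [3], [4], [5], [6], [7], [8]
  1-simplices (27): (27 of them)
  2-simplices (18): [0,3,4], [0,3,7], [0,4,8], [0,5,6], [0,5,7], [0,6,8], [1,3,4], [1,3,6], [1,4,5], [1,5,7], [1,6,8], [1,7,8], [2,3,6], [2,3,7], [2,4,5], [2,4,8], [2,5,6], [2,7,8]

so the chain groups are C_0 ≅ Z^9, C_1 ≅ Z^27, C_2 ≅ Z^18.

∂_1: C_1 → C_0 is given by ∂[p,q] = [q] − [p]. For instance
  ∂[0,8] = [8] − [0].
The resulting 9×27 matrix has rank 8, and its Smith normal form has invariant factors (1,1,1,1,1,1,1,1).

The boundary map ∂_2: C_2 → C_1 acts by ∂[p,q,r] = [q,r] − [p,r] + [p,q]. For instance
  ∂[2,7,8] = [7,8] − [2,8] + [2,7],
  ∂[2,4,5] = [4,5] − [2,5] + [2,4].
The resulting 27×18 matrix has rank 17, and its Smith normal form has invariant factors (1,1,1,1,1,1,1,1,1,1,1,1,1,1,1,1,1).

Reading off H_k = ker ∂_k / im ∂_{k+1}:

  H_0: rank C_0 − rank ∂_1 = 9 − 8 = 1, and the invariant factors of ∂_1 are all 1, so H_0 ≅ Z.
  H_1: rank ker ∂_1 − rank ∂_2 = (27 − 8) − 17 = 2, and the invariant factors of ∂_2 are all 1, so H_1 ≅ Z^2.
  H_2: rank ker ∂_2 − rank ∂_3 = (18 − 17) − 0 = 1, and there is no ∂_3, so H_2 ≅ Z.

H_0 = Z,  H_1 = Z^2,  H_2 = Z.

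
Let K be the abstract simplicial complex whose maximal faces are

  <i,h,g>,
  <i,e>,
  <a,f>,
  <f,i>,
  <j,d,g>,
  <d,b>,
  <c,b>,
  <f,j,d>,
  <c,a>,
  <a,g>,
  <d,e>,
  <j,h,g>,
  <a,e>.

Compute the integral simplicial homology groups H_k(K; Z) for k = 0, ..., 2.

H_0 ≅ Z,  H_1 ≅ Z^5,  H_2 = 0.

Fix the vertex order a < b < c < d < e < f < g < h < i < j and write every simplex with vertices in increasing order. Then dim K = 2 and the simplices of K are:

  0-simplices (10): a, b, c, d, e, f, g, h, i, j
  1-simplices (18): ac, ae, af, ag, bc, bd, de, df, dg, dj, ei, fi, fj, gh, gi, gj, hi, hj
  2-simplices (4): dfj, dgj, ghi, ghj

Hence C_0 ≅ Z^10, C_1 ≅ Z^18, C_2 ≅ Z^4.

The boundary map ∂_1: C_1 → C_0 maps an edge to its endpoints' difference, ∂[p,q] = q − p.
The resulting 10×18 matrix has rank 9, and its Smith normal form has invariant factors (1,1,1,1,1,1,1,1,1).

Boundary ∂_2: C_2 → C_1 maps a triangle to the signed sum of its edges. For instance
  ∂dgj = gj − dj + dg,
  ∂ghi = hi − gi + gh.
The resulting 18×4 matrix has rank 4, and its Smith normal form has invariant factors (1,1,1,1).

Now H_k = ker ∂_k / im ∂_{k+1}, so:

  H_0: rank C_0 − rank ∂_1 = 10 − 9 = 1, and the invariant factors of ∂_1 are all 1, so H_0 ≅ Z.
  H_1: rank ker ∂_1 − rank ∂_2 = (18 − 9) − 4 = 5, and the invariant factors of ∂_2 are all 1, so H_1 ≅ Z^5.
  H_2: rank ker ∂_2 − rank ∂_3 = (4 − 4) − 0 = 0, and there is no ∂_3, so H_2 ≅ 0.

As a check, the Euler characteristic is 10 − 18 + 4 = -4, which agrees with 1 − 5 + 0 = -4.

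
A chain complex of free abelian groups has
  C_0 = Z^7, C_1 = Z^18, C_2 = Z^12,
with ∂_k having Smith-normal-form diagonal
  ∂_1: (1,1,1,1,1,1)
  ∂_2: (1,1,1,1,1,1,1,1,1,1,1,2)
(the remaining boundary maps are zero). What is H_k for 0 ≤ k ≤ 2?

H_0: b_0 = 7 − 0 − 6 = 1; torsion from ∂_1 factors > 1: none. So H_0 ≅ Z.
H_1: b_1 = 18 − 6 − 12 = 0; torsion from ∂_2 factors > 1: [2]. So H_1 ≅ Z_2.
H_2: b_2 = 12 − 12 − 0 = 0; torsion from ∂_3 factors > 1: none. So H_2 ≅ 0.

H_0 ≅ Z,  H_1 ≅ Z_2,  H_2 = 0.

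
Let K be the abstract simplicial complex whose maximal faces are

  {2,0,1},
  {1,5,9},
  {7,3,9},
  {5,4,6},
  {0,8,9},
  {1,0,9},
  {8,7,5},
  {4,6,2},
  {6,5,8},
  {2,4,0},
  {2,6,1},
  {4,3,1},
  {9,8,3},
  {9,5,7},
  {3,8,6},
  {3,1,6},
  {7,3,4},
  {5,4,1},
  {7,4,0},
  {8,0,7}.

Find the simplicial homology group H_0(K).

K has 10 vertices, 30 edges, 20 triangles.
rank ∂_0 = 0, rank ∂_1 = 9 ⇒ b_0 = 10 − 0 − 9 = 1; all invariant factors of ∂_1 are 1 so no torsion. So H_0 = Z.

H_0 = Z.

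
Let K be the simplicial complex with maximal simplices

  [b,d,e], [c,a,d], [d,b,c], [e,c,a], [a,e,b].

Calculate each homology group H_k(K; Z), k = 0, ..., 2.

Fix the vertex order a < b < c < d < e and write every simplex with vertices in increasing order. Then dim K = 2 and the simplices of K are:

  0-simplices (5): a, b, c, d, e
  1-simplices (10): ab, ac, ad, ae, bc, bd, be, cd, ce, de
  2-simplices (5): abe, acd, ace, bcd, bde

giving chain groups C_0 ≅ Z^5, C_1 ≅ Z^10, C_2 ≅ Z^5.

Boundary ∂_1: C_1 → C_0 sends each edge [p,q] (with p < q) to q − p.
This gives a 5×10 integer matrix of rank 4; reducing to Smith normal form yields diagonal entries (1,1,1,1).

The boundary map ∂_2: C_2 → C_1 maps a triangle to the signed sum of its edges. For instance
  ∂acd = cd − ad + ac,
  ∂ace = ce − ae + ac.
This gives a 10×5 integer matrix of rank 5; reducing to Smith normal form yields diagonal entries (1,1,1,1,1).

From H_k ≅ ker(∂_k) / im(∂_{k+1}) we obtain:

  H_0: rank C_0 − rank ∂_1 = 5 − 4 = 1, and the invariant factors of ∂_1 are all 1, so H_0 ≅ Z.
  H_1: rank ker ∂_1 − rank ∂_2 = (10 − 4) − 5 = 1, and the invariant factors of ∂_2 are all 1, so H_1 ≅ Z.
  H_2: rank ker ∂_2 − rank ∂_3 = (5 − 5) − 0 = 0, and there is no ∂_3, so H_2 ≅ 0.

As a check, the Euler characteristic is 5 − 10 + 5 = 0, which agrees with 1 − 1 + 0 = 0.
(K is a triangulation of the Möbius band.)

H_0 = Z,  H_1 = Z,  H_2 = 0.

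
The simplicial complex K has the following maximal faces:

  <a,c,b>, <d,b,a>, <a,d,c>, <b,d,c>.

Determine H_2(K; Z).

Take the total order a < b < c < d on the vertex set. Then K (dimension 2) consists of the simplices:

  0-simplices (4): a, b, c, d
  1-simplices (6): ab, ac, ad, bc, bd, cd
  2-simplices (4): abc, abd, acd, bcd

giving chain groups C_0 ≅ Z^4, C_1 ≅ Z^6, C_2 ≅ Z^4.

Boundary ∂_1: C_1 → C_0 is given by ∂[p,q] = [q] − [p].
The 4×6 boundary matrix has rank 3 and Smith normal form diag(1,1,1).

∂_2: C_2 → C_1 sends each 2-simplex [p,q,r] to [q,r] − [p,r] + [p,q]. For instance
  ∂acd = cd − ad + ac,
  ∂bcd = cd − bd + bc.
The 6×4 boundary matrix has rank 3 and Smith normal form diag(1,1,1).

From H_k ≅ ker(∂_k) / im(∂_{k+1}) we obtain:

  H_2: rank ker ∂_2 − rank ∂_3 = (4 − 3) − 0 = 1, and there is no ∂_3, so H_2 = Z.

H_2 = Z.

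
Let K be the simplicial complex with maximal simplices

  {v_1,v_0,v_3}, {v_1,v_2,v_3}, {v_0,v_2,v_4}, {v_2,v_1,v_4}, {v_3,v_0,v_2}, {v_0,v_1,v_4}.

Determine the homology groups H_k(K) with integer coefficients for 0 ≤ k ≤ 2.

H_0 = Z,  H_1 = 0,  H_2 = Z.

We work with the vertex ordering v_0 < v_1 < v_2 < v_3 < v_4. The simplices of K, each written with vertices in increasing order, are:

  0-simplices (5): [v_0], [v_1], [v_2], [v_3], [v_4]
  1-simplices (9): [v_0,v_1], [v_0,v_2], [v_0,v_3], [v_0,v_4], [v_1,v_2], [v_1,v_3], [v_1,v_4], [v_2,v_3], [v_2,v_4]
  2-simplices (6): [v_0,v_1,v_3], [v_0,v_1,v_4], [v_0,v_2,v_3], [v_0,v_2,v_4], [v_1,v_2,v_3], [v_1,v_2,v_4]

Hence C_0 ≅ Z^5, C_1 ≅ Z^9, C_2 ≅ Z^6.

The boundary map ∂_1: C_1 → C_0 sends each edge [p,q] (with p < q) to q − p. For instance
  ∂[v_1,v_3] = [v_3] − [v_1].
The resulting 5×9 matrix has rank 4, and its Smith normal form has invariant factors (1,1,1,1).

∂_2: C_2 → C_1 maps a triangle to the signed sum of its edges. For instance
  ∂[v_1,v_2,v_3] = [v_2,v_3] − [v_1,v_3] + [v_1,v_2],
  ∂[v_0,v_2,v_4] = [v_2,v_4] − [v_0,v_4] + [v_0,v_2].
As a 9×6 matrix over Z this has rank 5, with invariant factors (1,1,1,1,1).

Now H_k = ker ∂_k / im ∂_{k+1}, so:

  H_0: rank C_0 − rank ∂_1 = 5 − 4 = 1, and the invariant factors of ∂_1 are all 1, so H_0 ≅ Z.
  H_1: rank ker ∂_1 − rank ∂_2 = (9 − 4) − 5 = 0, and the invariant factors of ∂_2 are all 1, so H_1 ≅ 0.
  H_2: rank ker ∂_2 − rank ∂_3 = (6 − 5) − 0 = 1, and there is no ∂_3, so H_2 ≅ Z.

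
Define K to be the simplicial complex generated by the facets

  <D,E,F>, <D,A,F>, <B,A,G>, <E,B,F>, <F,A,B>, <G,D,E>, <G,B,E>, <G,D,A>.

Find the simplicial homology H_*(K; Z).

H_0 = Z,  H_1 = 0,  H_2 = Z.

Take the total order A < B < D < E < F < G on the vertex set. Then K (dimension 2) consists of the simplices:

  0-simplices (6): A, B, D, E, F, G
  1-simplices (12): AB, AD, AF, AG, BE, BF, BG, DE, DF, DG, EF, EG
  2-simplices (8): ABF, ABG, ADF, ADG, BEF, BEG, DEF, DEG

so the chain groups are C_0 ≅ Z^6, C_1 ≅ Z^12, C_2 ≅ Z^8.

The boundary map ∂_1: C_1 → C_0 maps an edge to its endpoints' difference, ∂[p,q] = q − p.
As a 6×12 matrix over Z this has rank 5, with invariant factors (1,1,1,1,1).

The boundary map ∂_2: C_2 → C_1 acts by ∂[p,q,r] = [q,r] − [p,r] + [p,q]. For instance
  ∂DEG = EG − DG + DE,
  ∂ADG = DG − AG + AD.
The 12×8 boundary matrix has rank 7 and Smith normal form diag(1,1,1,1,1,1,1).

From H_k ≅ ker(∂_k) / im(∂_{k+1}) we obtain:

  H_0: rank C_0 − rank ∂_1 = 6 − 5 = 1, and the invariant factors of ∂_1 are all 1, so H_0 = Z.
  H_1: rank ker ∂_1 − rank ∂_2 = (12 − 5) − 7 = 0, and the invariant factors of ∂_2 are all 1, so H_1 = 0.
  H_2: rank ker ∂_2 − rank ∂_3 = (8 − 7) − 0 = 1, and there is no ∂_3, so H_2 = Z.

(K is a triangulation of the 2-sphere S^2.)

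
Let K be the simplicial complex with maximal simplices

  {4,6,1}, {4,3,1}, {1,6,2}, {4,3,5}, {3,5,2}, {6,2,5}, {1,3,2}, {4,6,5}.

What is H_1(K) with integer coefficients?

H_1 ≅ 0.

Order the vertices as 1 < 2 < 3 < 4 < 5 < 6. Listing each simplex with vertices in this order, K has dimension 2 with simplices:

  0-simplices (6): [1], [2], [3], [4], [5], [6]
  1-simplices (12): [1,2], [1,3], [1,4], [1,6], [2,3], [2,5], [2,6], [3,4], [3,5], [4,5], [4,6], [5,6]
  2-simplices (8): [1,2,3], [1,2,6], [1,3,4], [1,4,6], [2,3,5], [2,5,6], [3,4,5], [4,5,6]

so the chain groups are C_0 ≅ Z^6, C_1 ≅ Z^12, C_2 ≅ Z^8.

∂_1: C_1 → C_0 is given by ∂[p,q] = [q] − [p]. For instance
  ∂[5,6] = [6] − [5].
As a 6×12 matrix over Z this has rank 5, with invariant factors (1,1,1,1,1).

∂_2: C_2 → C_1 sends each 2-simplex [p,q,r] to [q,r] − [p,r] + [p,q]. For instance
  ∂[4,5,6] = [5,6] − [4,6] + [4,5],
  ∂[2,3,5] = [3,5] − [2,5] + [2,3].
The 12×8 boundary matrix has rank 7 and Smith normal form diag(1,1,1,1,1,1,1).

Computing H_k = (kernel of ∂_k) / (image of ∂_{k+1}):

  H_1: rank ker ∂_1 − rank ∂_2 = (12 − 5) − 7 = 0, and the invariant factors of ∂_2 are all 1, so H_1 = 0.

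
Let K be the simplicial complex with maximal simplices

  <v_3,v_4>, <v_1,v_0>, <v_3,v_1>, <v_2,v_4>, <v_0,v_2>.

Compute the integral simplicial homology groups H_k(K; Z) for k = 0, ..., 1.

H_0 = Z,  H_1 = Z.

We work with the vertex ordering v_0 < v_1 < v_2 < v_3 < v_4. The simplices of K, each written with vertices in increasing order, are:

  0-simplices (5): [v_0], [v_1], [v_2], [v_3], [v_4]
  1-simplices (5): [v_0,v_1], [v_0,v_2], [v_1,v_3], [v_2,v_4], [v_3,v_4]

giving chain groups C_0 ≅ Z^5, C_1 ≅ Z^5.

The boundary map ∂_1: C_1 → C_0 is given by ∂[p,q] = [q] − [p]. For instance
  ∂[v_0,v_1] = [v_1] − [v_0].
The 5×5 boundary matrix has rank 4 and Smith normal form diag(1,1,1,1).

Computing H_k = (kernel of ∂_k) / (image of ∂_{k+1}):

  H_0: rank C_0 − rank ∂_1 = 5 − 4 = 1, and the invariant factors of ∂_1 are all 1, so H_0 ≅ Z.
  H_1: rank ker ∂_1 − rank ∂_2 = (5 − 4) − 0 = 1, and there is no ∂_2, so H_1 ≅ Z.

As a check, the Euler characteristic is 5 − 5 = 0, which agrees with 1 − 1 = 0.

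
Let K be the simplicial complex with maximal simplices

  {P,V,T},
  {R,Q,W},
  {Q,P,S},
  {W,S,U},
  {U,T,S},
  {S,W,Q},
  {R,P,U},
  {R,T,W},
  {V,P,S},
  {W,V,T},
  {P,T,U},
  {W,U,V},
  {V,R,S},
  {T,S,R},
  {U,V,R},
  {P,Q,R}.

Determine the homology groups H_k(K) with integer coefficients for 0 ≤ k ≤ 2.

Fix the vertex order P < Q < R < S < T < U < V < W and write every simplex with vertices in increasing order. Then dim K = 2 and the simplices of K are:

  0-simplices (8): P, Q, R, S, T, U, V, W
  1-simplices (24): PQ, PR, PS, PT, PU, PV, QR, QS, QW, RS, RT, RU, RV, RW, ST, SU, SV, SW, TU, TV, TW, UV, UW, VW
  2-simplices (16): PQR, PQS, PRU, PSV, PTU, PTV, QRW, QSW, RST, RSV, RTW, RUV, STU, SUW, TVW, UVW

Hence C_0 ≅ Z^8, C_1 ≅ Z^24, C_2 ≅ Z^16.

Boundary ∂_1: C_1 → C_0 is given by ∂[p,q] = [q] − [p].
This gives a 8×24 integer matrix of rank 7; reducing to Smith normal form yields diagonal entries (1,1,1,1,1,1,1).

Boundary ∂_2: C_2 → C_1 maps a triangle to the signed sum of its edges. For instance
  ∂RTW = TW − RW + RT,
  ∂RSV = SV − RV + RS.
The 24×16 boundary matrix has rank 15 and Smith normal form diag(1,1,1,1,1,1,1,1,1,1,1,1,1,1,1).

Reading off H_k = ker ∂_k / im ∂_{k+1}:

  H_0: rank C_0 − rank ∂_1 = 8 − 7 = 1, and the invariant factors of ∂_1 are all 1, so H_0 ≅ Z.
  H_1: rank ker ∂_1 − rank ∂_2 = (24 − 7) − 15 = 2, and the invariant factors of ∂_2 are all 1, so H_1 ≅ Z^2.
  H_2: rank ker ∂_2 − rank ∂_3 = (16 − 15) − 0 = 1, and there is no ∂_3, so H_2 ≅ Z.

(K is a triangulation of the torus T^2.)

H_0 ≅ Z,  H_1 ≅ Z^2,  H_2 ≅ Z.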